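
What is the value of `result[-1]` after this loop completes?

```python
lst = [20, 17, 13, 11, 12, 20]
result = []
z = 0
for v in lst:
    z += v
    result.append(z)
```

Cumulative sum ends at 93
`result` takes the values: [] → [20] → [20, 37] → [20, 37, 50] → [20, 37, 50, 61] → [20, 37, 50, 61, 73] → [20, 37, 50, 61, 73, 93]
So `result[-1]` = 93

Answer: 93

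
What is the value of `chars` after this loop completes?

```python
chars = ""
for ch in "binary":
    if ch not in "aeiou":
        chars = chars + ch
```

Remove vowels from 'binary'
`chars` takes the values: "" → "b" → "bn" → "bnr" → "bnry"

Answer: "bnry"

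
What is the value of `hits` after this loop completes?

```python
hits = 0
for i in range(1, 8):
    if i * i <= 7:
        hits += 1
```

Count numbers where i² ≤ 7
`hits` takes the values: 0 → 1 → 2

Answer: 2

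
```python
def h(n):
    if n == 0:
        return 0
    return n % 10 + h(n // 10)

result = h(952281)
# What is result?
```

Sum of digits of 952281: 1 + 8 + 2 + 2 + 5 + 9 = 27

Answer: 27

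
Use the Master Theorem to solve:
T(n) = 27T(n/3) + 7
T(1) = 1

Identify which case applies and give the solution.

a=27, b=3, f(n)=7. log_3(27) = 3. Since c=0 < 3, Case 1 applies: T(n) = Θ(n^log_b(a)) = O(n^3).

Answer: O(n^3) - Case 1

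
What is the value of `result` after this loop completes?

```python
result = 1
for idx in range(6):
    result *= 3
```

3^6 = 729
`result` takes the values: 1 → 3 → 9 → 27 → 81 → 243 → 729

Answer: 729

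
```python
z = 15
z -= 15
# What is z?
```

Trace:
`z = 15` → z = 15
`z -= 15` → z = 0
So z = 0

Answer: 0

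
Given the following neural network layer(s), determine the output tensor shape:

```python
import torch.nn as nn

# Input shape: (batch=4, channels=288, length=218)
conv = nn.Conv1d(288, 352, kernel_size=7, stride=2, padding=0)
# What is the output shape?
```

Input: (4, 288, 218) -> Output: (4, 352, 106)

Answer: (4, 352, 106)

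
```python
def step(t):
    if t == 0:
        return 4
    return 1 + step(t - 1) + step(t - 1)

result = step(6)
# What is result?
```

step(t) = 1 + 2·step(t-1), step(0)=4. Closed form: (4+1)·2^6 - 1 = 319.

Answer: 319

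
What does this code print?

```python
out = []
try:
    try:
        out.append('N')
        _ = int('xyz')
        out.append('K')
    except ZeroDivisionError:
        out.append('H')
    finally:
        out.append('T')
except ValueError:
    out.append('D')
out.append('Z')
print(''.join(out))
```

Execution trace: 'N' (try body) → 'T' (finally) → 'D' (outer except ValueError) → 'Z' (after the try/except). Output: NTDZ

Answer: NTDZ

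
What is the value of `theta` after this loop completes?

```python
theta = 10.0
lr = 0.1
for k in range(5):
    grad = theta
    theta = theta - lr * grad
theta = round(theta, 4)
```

Gradient descent: w = 10.0 * (1 - 0.1)^5
`theta` takes the values: 10.0 → 9.0 → 8.1 → 7.29 → 6.561 → 5.9049

Answer: 5.9049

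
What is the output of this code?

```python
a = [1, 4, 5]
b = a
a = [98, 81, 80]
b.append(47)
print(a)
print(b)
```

Key concept: rebinding vs mutation: a is rebound to a new list, b still points at the original.
Step by step:
`a = [1, 4, 5]` → a = [1, 4, 5]
`b = a` → b = [1, 4, 5] (same object as a)
`a = [98, 81, 80]` → a = [98, 81, 80]
`b.append(47)` → b = [1, 4, 5, 47]
`print(a)` → prints [98, 81, 80]
`print(b)` → prints [1, 4, 5, 47]

Answer:
[98, 81, 80]
[1, 4, 5, 47]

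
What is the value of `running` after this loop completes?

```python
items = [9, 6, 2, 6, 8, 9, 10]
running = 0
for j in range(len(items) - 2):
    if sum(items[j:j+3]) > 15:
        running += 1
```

Count windows with sum > 15
`running` takes the values: 0 → 1 → 2 → 3 → 4

Answer: 4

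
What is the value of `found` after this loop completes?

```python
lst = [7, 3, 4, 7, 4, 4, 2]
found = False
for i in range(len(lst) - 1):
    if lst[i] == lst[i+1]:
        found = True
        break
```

Check consecutive duplicates in [7, 3, 4, 7, 4, 4, 2]
`found` takes the values: False → True

Answer: True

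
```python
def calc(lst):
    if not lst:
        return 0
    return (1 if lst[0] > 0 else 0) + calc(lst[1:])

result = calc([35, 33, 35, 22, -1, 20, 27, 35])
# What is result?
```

Count of positive elements in [35, 33, 35, 22, -1, 20, 27, 35] = 7

Answer: 7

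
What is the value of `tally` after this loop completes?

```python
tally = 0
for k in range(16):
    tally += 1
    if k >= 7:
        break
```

Loop breaks when k reaches 7, tally is 8
`tally` takes the values: 0 → 1 → 2 → 3 → 4 → 5 → 6 → 7 → 8

Answer: 8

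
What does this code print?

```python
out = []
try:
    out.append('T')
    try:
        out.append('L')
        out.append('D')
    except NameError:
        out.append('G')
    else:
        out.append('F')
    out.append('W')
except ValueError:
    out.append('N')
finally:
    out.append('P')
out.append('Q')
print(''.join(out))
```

Execution trace: 'T' (try body) → 'L' (inner try body) → 'D' (inner try body, no exception) → 'F' (inner else) → 'W' (try body, no exception) → 'P' (finally) → 'Q' (after the try/except). Output: TLDFWPQ

Answer: TLDFWPQ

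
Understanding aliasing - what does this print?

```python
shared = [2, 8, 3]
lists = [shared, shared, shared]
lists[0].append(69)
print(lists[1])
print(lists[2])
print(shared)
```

Key concept: list of same reference.
Step by step:
`shared = [2, 8, 3]` → shared = [2, 8, 3]
`lists = [shared, shared, shared]` → lists = [[2, 8, 3], [2, 8, 3], [2, 8, 3]]
`lists[0].append(69)` → shared = [2, 8, 3, 69]; lists = [[2, 8, 3, 69], [2, 8, 3, 69], [2, 8, 3, 69]]
`print(lists[1])` → prints [2, 8, 3, 69]
`print(lists[2])` → prints [2, 8, 3, 69]
`print(shared)` → prints [2, 8, 3, 69]

Answer:
[2, 8, 3, 69]
[2, 8, 3, 69]
[2, 8, 3, 69]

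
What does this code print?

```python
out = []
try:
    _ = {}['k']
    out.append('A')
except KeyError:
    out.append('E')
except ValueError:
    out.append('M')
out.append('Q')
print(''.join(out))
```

Execution trace: 'E' (except KeyError) → 'Q' (after the try/except). Output: EQ

Answer: EQ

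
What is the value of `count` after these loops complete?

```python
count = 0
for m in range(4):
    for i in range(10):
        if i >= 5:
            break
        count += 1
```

Inner breaks at 5, outer runs 4 times
`count` takes the values: 0 → 1 → 2 → 3 → 4 → 5 → 6 → 7 → 8 → 9 → 10 → 11 → 12 → 13 → 14 → 15 → 16 → 17 → 18 → 19 → 20

Answer: 20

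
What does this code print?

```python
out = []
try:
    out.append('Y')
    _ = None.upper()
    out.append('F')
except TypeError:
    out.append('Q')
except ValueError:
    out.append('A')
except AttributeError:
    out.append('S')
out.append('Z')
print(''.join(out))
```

Execution trace: 'Y' (try body) → 'S' (except AttributeError) → 'Z' (after the try/except). Output: YSZ

Answer: YSZ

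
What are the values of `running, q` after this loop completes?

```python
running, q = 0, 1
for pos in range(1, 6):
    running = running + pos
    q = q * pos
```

Sum and factorial of 1 to 5
`running, q` takes the values: (0, 1) → (1, 1) → (3, 1) → (3, 2) → (6, 2) → (6, 6) → (10, 6) → (10, 24) → (15, 24) → (15, 120)

Answer: 15, 120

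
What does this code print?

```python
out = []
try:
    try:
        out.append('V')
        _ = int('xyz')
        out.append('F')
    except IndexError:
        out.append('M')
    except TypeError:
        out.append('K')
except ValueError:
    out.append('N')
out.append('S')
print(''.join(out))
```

Execution trace: 'V' (try body) → 'N' (outer except ValueError) → 'S' (after the try/except). Output: VNS

Answer: VNS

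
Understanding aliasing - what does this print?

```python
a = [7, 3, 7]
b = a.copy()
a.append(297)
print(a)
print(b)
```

Key concept: list.copy() creates independent copy.
Step by step:
`a = [7, 3, 7]` → a = [7, 3, 7]
`b = a.copy()` → b = [7, 3, 7]
`a.append(297)` → a = [7, 3, 7, 297]
`print(a)` → prints [7, 3, 7, 297]
`print(b)` → prints [7, 3, 7]

Answer:
[7, 3, 7, 297]
[7, 3, 7]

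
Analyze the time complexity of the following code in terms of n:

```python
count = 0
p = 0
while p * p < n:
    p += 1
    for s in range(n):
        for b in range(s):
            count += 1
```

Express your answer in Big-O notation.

Each loop level contributes: √n × n × n. Multiplying the contributions gives O(n^2√n).

Answer: O(n^2√n)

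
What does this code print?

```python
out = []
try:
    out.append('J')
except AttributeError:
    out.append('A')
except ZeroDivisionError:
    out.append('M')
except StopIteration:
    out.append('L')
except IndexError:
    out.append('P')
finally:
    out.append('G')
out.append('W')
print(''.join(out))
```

Execution trace: 'J' (try body, no exception) → 'G' (finally) → 'W' (after the try/except). Output: JGW

Answer: JGW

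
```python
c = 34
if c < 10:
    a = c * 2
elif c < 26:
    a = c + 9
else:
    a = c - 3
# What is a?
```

Trace:
`c = 34` → c = 34
`if c < 10: ...` → c < 10 is False, c < 26 is False, take else branch → a = 31
So a = 31

Answer: 31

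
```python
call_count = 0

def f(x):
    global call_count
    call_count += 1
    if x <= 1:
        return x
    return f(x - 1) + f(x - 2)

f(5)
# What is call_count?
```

Calls(x) = 1 + Calls(x-1) + Calls(x-2); Calls(0)=Calls(1)=1. For x=5 this gives 15.

Answer: 15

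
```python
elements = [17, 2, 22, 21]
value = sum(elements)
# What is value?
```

Trace:
`elements = [17, 2, 22, 21]` → elements = [17, 2, 22, 21]
`value = sum(elements)` → value = 62
So value = 62

Answer: 62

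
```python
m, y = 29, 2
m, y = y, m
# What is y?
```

Trace:
`m, y = 29, 2` → m = 29; y = 2
`m, y = y, m` → m = 2; y = 29
So y = 29

Answer: 29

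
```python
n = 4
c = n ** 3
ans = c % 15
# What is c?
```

Trace:
`n = 4` → n = 4
`c = n ** 3` → c = 64
`ans = c % 15` → ans = 4
So c = 64

Answer: 64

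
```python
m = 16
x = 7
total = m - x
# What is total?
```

Trace:
`m = 16` → m = 16
`x = 7` → x = 7
`total = m - x` → total = 9
So total = 9

Answer: 9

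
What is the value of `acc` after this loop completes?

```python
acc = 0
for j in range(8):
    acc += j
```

Sum of 0 to 7 = 28
`acc` takes the values: 0 → 1 → 3 → 6 → 10 → 15 → 21 → 28

Answer: 28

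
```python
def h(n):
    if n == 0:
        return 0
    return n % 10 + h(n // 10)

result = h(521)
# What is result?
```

Sum of digits of 521: 1 + 2 + 5 = 8

Answer: 8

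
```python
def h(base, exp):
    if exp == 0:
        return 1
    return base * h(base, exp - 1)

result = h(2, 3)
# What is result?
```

h(2, 3) = 2 * 2 * 2 = 8

Answer: 8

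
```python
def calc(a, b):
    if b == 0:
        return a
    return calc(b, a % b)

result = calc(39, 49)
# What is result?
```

calc(39, 49) -> calc(49, 39) -> calc(39, 10) -> calc(10, 9) -> calc(9, 1) -> calc(1, 0) -> 1

Answer: 1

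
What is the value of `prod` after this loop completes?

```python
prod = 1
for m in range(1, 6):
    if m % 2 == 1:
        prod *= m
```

Product of odd numbers 1 to 5
`prod` takes the values: 1 → 3 → 15

Answer: 15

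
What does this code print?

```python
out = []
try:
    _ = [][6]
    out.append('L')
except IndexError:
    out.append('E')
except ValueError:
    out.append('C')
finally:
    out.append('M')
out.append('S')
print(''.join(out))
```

Execution trace: 'E' (except IndexError) → 'M' (finally) → 'S' (after the try/except). Output: EMS

Answer: EMS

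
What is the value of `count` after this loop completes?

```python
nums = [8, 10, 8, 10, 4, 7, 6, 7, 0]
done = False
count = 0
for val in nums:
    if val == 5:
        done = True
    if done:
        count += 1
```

Count elements after first 5 in [8, 10, 8, 10, 4, 7, 6, 7, 0]
`count` takes the values: 0

Answer: 0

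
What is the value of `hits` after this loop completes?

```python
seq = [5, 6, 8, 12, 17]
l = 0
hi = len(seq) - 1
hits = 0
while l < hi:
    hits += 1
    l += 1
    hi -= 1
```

Iterations until pointers meet (list length 5)
`hits` takes the values: 0 → 1 → 2

Answer: 2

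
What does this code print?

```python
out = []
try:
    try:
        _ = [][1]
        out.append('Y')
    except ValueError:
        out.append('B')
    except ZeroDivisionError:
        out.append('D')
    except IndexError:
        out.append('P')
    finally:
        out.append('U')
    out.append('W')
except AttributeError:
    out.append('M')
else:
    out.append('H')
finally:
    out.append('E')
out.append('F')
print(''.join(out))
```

Execution trace: 'P' (inner except IndexError) → 'U' (inner finally) → 'W' (try body, no exception) → 'H' (else) → 'E' (finally) → 'F' (after the try/except). Output: PUWHEF

Answer: PUWHEF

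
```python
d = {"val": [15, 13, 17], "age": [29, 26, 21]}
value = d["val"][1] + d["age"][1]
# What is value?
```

Trace:
`d = {"val": [15, 13, 17], "age": [29, 26, 21]}` → d = {'val': [15, 13, 17], 'age': [29, 26, 21]}
`value = d["val"][1] + d["age"][1]` → value = 39
So value = 39

Answer: 39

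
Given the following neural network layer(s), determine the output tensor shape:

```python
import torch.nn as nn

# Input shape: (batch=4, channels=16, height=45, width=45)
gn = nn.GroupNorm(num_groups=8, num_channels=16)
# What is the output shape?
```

Input: (4, 16, 45, 45) -> Output: (4, 16, 45, 45)

Answer: (4, 16, 45, 45)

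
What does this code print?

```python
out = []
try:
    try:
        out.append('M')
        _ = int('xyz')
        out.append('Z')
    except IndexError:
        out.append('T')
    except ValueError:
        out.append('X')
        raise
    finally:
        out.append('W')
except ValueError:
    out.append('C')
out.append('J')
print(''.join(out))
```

Execution trace: 'M' (inner try body) → 'X' (inner except ValueError) → 'W' (inner finally) → 'C' (outer except ValueError) → 'J' (after the try/except). Output: MXWCJ

Answer: MXWCJ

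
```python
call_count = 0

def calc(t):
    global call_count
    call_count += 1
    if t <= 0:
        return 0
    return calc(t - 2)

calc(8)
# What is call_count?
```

Linear recursion stepping by 2: 5 calls from t=8 down to ≤0.

Answer: 5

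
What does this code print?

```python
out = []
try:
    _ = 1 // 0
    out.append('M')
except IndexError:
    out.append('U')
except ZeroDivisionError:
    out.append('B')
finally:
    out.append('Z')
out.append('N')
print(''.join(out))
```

Execution trace: 'B' (except ZeroDivisionError) → 'Z' (finally) → 'N' (after the try/except). Output: BZN

Answer: BZN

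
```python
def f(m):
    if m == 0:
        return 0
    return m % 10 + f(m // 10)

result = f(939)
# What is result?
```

Sum of digits of 939: 9 + 3 + 9 = 21

Answer: 21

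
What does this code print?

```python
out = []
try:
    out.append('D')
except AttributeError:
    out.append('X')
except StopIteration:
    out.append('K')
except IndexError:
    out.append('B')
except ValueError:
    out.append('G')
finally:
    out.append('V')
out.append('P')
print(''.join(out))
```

Execution trace: 'D' (try body, no exception) → 'V' (finally) → 'P' (after the try/except). Output: DVP

Answer: DVP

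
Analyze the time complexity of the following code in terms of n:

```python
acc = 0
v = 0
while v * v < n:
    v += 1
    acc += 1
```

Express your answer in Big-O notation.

Each loop level contributes: √n. Multiplying the contributions gives O(√n).

Answer: O(√n)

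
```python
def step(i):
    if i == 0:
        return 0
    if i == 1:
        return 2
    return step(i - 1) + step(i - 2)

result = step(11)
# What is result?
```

Build up from base cases: step(0)=0, step(1)=2, step(2)=2, step(3)=4, step(4)=6, step(5)=10, step(6)=16, ..., step(11)=178

Answer: 178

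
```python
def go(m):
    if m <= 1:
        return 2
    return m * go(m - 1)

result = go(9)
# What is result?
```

go(9) = 9 * 8 * 7 * 6 * 5 * 4 * 3 * 2 * 2 = 725760

Answer: 725760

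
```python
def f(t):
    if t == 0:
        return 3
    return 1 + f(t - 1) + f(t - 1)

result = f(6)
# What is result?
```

f(t) = 1 + 2·f(t-1), f(0)=3. Closed form: (3+1)·2^6 - 1 = 255.

Answer: 255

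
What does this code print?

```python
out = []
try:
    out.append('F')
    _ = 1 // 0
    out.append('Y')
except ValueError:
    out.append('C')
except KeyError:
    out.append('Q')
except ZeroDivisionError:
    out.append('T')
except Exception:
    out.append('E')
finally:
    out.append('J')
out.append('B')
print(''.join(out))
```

Execution trace: 'F' (try body) → 'T' (except ZeroDivisionError) → 'J' (finally) → 'B' (after the try/except). Output: FTJB

Answer: FTJB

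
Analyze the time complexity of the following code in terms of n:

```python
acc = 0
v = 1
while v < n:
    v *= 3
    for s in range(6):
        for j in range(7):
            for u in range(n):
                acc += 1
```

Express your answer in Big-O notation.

Each loop level contributes: log n × 1 × 1 × n. Multiplying the contributions gives O(n log n).

Answer: O(n log n)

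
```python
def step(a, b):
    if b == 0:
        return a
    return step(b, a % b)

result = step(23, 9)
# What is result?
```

step(23, 9) -> step(9, 5) -> step(5, 4) -> step(4, 1) -> step(1, 0) -> 1

Answer: 1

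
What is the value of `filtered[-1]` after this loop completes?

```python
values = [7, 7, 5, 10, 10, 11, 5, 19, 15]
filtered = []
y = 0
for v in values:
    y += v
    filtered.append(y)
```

Cumulative sum ends at 89
`filtered` takes the values: [] → [7] → [7, 14] → [7, 14, 19] → [7, 14, 19, 29] → [7, 14, 19, 29, 39] → [7, 14, 19, 29, 39, 50] → [7, 14, 19, 29, 39, 50, 55] → [7, 14, 19, 29, 39, 50, 55, 74] → [7, 14, 19, 29, 39, 50, 55, 74, 89]
So `filtered[-1]` = 89

Answer: 89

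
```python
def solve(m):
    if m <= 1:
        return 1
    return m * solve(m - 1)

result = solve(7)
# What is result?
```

solve(7) = 7 * 6 * 5 * 4 * 3 * 2 * 1 = 5040

Answer: 5040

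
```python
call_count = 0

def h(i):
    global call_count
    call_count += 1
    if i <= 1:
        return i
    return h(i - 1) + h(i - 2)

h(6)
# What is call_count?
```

Calls(i) = 1 + Calls(i-1) + Calls(i-2); Calls(0)=Calls(1)=1. For i=6 this gives 25.

Answer: 25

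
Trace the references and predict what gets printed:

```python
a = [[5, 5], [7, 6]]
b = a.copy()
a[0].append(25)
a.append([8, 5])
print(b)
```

Key concept: shallow copy with nested lists.
Step by step:
`a = [[5, 5], [7, 6]]` → a = [[5, 5], [7, 6]]
`b = a.copy()` → b = [[5, 5], [7, 6]]
`a[0].append(25)` → a = [[5, 5, 25], [7, 6]]; b = [[5, 5, 25], [7, 6]]
`a.append([8, 5])` → a = [[5, 5, 25], [7, 6], [8, 5]]
`print(b)` → prints [[5, 5, 25], [7, 6]]

Answer: [[5, 5, 25], [7, 6]]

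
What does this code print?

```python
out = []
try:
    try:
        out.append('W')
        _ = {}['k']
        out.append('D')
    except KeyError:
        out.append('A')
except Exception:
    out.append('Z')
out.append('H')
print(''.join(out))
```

Execution trace: 'W' (inner try body) → 'A' (inner except KeyError) → 'H' (after the try/except). Output: WAH

Answer: WAH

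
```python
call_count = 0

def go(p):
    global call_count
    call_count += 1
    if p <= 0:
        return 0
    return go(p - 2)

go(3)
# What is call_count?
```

Linear recursion stepping by 2: 3 calls from p=3 down to ≤0.

Answer: 3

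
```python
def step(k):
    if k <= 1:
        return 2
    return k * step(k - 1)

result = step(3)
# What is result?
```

step(3) = 3 * 2 * 2 = 12

Answer: 12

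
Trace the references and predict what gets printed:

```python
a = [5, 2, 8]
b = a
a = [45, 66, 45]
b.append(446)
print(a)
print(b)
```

Key concept: rebinding vs mutation: a is rebound to a new list, b still points at the original.
Step by step:
`a = [5, 2, 8]` → a = [5, 2, 8]
`b = a` → b = [5, 2, 8] (same object as a)
`a = [45, 66, 45]` → a = [45, 66, 45]
`b.append(446)` → b = [5, 2, 8, 446]
`print(a)` → prints [45, 66, 45]
`print(b)` → prints [5, 2, 8, 446]

Answer:
[45, 66, 45]
[5, 2, 8, 446]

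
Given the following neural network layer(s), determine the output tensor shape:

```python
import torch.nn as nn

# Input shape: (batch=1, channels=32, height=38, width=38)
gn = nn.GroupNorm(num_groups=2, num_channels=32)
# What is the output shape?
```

Input: (1, 32, 38, 38) -> Output: (1, 32, 38, 38)

Answer: (1, 32, 38, 38)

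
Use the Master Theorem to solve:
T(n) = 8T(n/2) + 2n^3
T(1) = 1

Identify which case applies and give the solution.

a=8, b=2, f(n)=2n^3. log_2(8) = 3. Since c=3 = 3, Case 2 applies: T(n) = Θ(n^log_b(a) · log n) = O(n^3 log n).

Answer: O(n^3 log n) - Case 2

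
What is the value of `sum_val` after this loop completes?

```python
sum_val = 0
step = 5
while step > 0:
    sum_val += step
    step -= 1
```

Sum 5 down to 1
`sum_val` takes the values: 0 → 5 → 9 → 12 → 14 → 15

Answer: 15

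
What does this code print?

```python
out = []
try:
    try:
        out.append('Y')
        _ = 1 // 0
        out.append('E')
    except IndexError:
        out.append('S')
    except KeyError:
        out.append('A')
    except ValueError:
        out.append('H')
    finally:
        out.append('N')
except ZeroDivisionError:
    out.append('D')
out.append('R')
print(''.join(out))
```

Execution trace: 'Y' (try body) → 'N' (finally) → 'D' (outer except ZeroDivisionError) → 'R' (after the try/except). Output: YNDR

Answer: YNDR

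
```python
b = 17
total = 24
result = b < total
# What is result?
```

Trace:
`b = 17` → b = 17
`total = 24` → total = 24
`result = b < total` → result = True
So result = True

Answer: True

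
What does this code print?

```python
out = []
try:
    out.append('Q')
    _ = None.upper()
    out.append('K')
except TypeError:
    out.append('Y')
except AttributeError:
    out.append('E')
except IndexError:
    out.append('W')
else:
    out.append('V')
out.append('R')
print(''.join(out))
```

Execution trace: 'Q' (try body) → 'E' (except AttributeError) → 'R' (after the try/except). Output: QER

Answer: QER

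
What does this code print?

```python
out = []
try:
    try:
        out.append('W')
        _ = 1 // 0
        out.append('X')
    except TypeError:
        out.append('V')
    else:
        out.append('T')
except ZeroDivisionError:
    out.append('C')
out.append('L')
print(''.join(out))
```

Execution trace: 'W' (try body) → 'C' (outer except ZeroDivisionError) → 'L' (after the try/except). Output: WCL

Answer: WCL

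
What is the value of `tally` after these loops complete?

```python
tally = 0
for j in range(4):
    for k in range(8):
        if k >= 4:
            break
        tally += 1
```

Inner breaks at 4, outer runs 4 times
`tally` takes the values: 0 → 1 → 2 → 3 → 4 → 5 → 6 → 7 → 8 → 9 → 10 → 11 → 12 → 13 → 14 → 15 → 16

Answer: 16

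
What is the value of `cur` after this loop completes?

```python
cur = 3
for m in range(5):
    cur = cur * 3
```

Multiply by 3, 5 times: 3 * 3^5 = 729
`cur` takes the values: 3 → 9 → 27 → 81 → 243 → 729

Answer: 729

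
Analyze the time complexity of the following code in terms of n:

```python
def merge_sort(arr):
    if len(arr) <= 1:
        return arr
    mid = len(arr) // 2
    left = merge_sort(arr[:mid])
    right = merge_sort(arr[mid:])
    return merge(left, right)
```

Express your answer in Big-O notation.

This is Merge sort. Time complexity: O(n log n).

Answer: O(n log n)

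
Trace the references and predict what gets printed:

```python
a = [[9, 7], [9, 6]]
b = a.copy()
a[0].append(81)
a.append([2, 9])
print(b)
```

Key concept: shallow copy with nested lists.
Step by step:
`a = [[9, 7], [9, 6]]` → a = [[9, 7], [9, 6]]
`b = a.copy()` → b = [[9, 7], [9, 6]]
`a[0].append(81)` → a = [[9, 7, 81], [9, 6]]; b = [[9, 7, 81], [9, 6]]
`a.append([2, 9])` → a = [[9, 7, 81], [9, 6], [2, 9]]
`print(b)` → prints [[9, 7, 81], [9, 6]]

Answer: [[9, 7, 81], [9, 6]]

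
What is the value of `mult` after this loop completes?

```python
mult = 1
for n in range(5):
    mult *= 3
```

3^5 = 243
`mult` takes the values: 1 → 3 → 9 → 27 → 81 → 243

Answer: 243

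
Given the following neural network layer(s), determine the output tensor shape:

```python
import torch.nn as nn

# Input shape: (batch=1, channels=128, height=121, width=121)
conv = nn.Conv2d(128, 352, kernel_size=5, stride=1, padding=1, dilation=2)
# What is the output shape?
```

Input: (1, 128, 121, 121) -> Output: (1, 352, 115, 115)

Answer: (1, 352, 115, 115)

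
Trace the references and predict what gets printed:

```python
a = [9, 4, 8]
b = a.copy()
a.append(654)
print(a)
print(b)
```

Key concept: list.copy() creates independent copy.
Step by step:
`a = [9, 4, 8]` → a = [9, 4, 8]
`b = a.copy()` → b = [9, 4, 8]
`a.append(654)` → a = [9, 4, 8, 654]
`print(a)` → prints [9, 4, 8, 654]
`print(b)` → prints [9, 4, 8]

Answer:
[9, 4, 8, 654]
[9, 4, 8]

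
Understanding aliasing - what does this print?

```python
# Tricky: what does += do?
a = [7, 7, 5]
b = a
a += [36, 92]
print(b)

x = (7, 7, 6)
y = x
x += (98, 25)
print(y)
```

Key concept: += behavior differs for mutable vs immutable.
Step by step:
`a = [7, 7, 5]` → a = [7, 7, 5]
`b = a` → b = [7, 7, 5] (same object as a)
`a += [36, 92]` → a = [7, 7, 5, 36, 92] (same object as b); b = [7, 7, 5, 36, 92] (same object as a)
`print(b)` → prints [7, 7, 5, 36, 92]
`x = (7, 7, 6)` → x = (7, 7, 6)
`y = x` → y = (7, 7, 6)
`x += (98, 25)` → x = (7, 7, 6, 98, 25)
`print(y)` → prints (7, 7, 6)

Answer:
[7, 7, 5, 36, 92]
(7, 7, 6)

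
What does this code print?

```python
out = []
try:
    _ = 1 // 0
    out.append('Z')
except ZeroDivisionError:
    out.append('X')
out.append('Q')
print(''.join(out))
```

Execution trace: 'X' (except ZeroDivisionError) → 'Q' (after the try/except). Output: XQ

Answer: XQ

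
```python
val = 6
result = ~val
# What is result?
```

Trace:
`val = 6` → val = 6
`result = ~val` → result = -7
So result = -7

Answer: -7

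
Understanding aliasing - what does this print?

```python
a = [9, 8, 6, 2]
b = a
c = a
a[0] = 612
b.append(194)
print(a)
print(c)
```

Key concept: multiple aliases.
Step by step:
`a = [9, 8, 6, 2]` → a = [9, 8, 6, 2]
`b = a` → b = [9, 8, 6, 2] (same object as a)
`c = a` → c = [9, 8, 6, 2] (same object as a, b)
`a[0] = 612` → a = [612, 8, 6, 2] (same object as b, c); b = [612, 8, 6, 2] (same object as a, c); c = [612, 8, 6, 2] (same object as a, b)
`b.append(194)` → a = [612, 8, 6, 2, 194] (same object as b, c); b = [612, 8, 6, 2, 194] (same object as a, c); c = [612, 8, 6, 2, 194] (same object as a, b)
`print(a)` → prints [612, 8, 6, 2, 194]
`print(c)` → prints [612, 8, 6, 2, 194]

Answer:
[612, 8, 6, 2, 194]
[612, 8, 6, 2, 194]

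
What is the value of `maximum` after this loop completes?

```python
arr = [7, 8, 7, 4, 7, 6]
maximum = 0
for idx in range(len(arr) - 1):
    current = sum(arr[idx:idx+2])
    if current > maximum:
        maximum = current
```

Max sum of 2-element window in [7, 8, 7, 4, 7, 6]
`maximum` takes the values: 0 → 15

Answer: 15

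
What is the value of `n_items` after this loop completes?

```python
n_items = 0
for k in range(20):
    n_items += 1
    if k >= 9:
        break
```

Loop breaks when k reaches 9, n_items is 10
`n_items` takes the values: 0 → 1 → 2 → 3 → 4 → 5 → 6 → 7 → 8 → 9 → 10

Answer: 10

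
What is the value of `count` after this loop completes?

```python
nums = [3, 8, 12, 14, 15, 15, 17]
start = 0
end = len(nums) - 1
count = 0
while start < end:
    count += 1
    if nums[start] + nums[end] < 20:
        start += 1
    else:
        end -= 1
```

Steps to find pair summing to 20
`count` takes the values: 0 → 1 → 2 → 3 → 4 → 5 → 6

Answer: 6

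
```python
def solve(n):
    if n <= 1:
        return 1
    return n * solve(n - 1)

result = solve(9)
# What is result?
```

solve(9) = 9 * 8 * 7 * 6 * 5 * 4 * 3 * 2 * 1 = 362880

Answer: 362880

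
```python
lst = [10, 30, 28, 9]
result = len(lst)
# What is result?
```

Trace:
`lst = [10, 30, 28, 9]` → lst = [10, 30, 28, 9]
`result = len(lst)` → result = 4
So result = 4

Answer: 4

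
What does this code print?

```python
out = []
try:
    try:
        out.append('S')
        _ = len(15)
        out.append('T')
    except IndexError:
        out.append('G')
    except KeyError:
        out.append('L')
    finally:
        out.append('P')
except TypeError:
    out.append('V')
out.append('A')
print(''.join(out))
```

Execution trace: 'S' (try body) → 'P' (finally) → 'V' (outer except TypeError) → 'A' (after the try/except). Output: SPVA

Answer: SPVA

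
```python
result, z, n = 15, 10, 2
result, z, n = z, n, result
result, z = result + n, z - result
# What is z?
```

Trace:
`result, z, n = 15, 10, 2` → result = 15; z = 10; n = 2
`result, z, n = z, n, result` → result = 10; z = 2; n = 15
`result, z = result + n, z - result` → result = 25; z = -8
So z = -8

Answer: -8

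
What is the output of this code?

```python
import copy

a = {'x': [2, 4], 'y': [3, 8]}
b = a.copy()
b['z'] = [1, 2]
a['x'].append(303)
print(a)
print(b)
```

Key concept: shallow copy of dict with mutable values.
Step by step:
`a = {'x': [2, 4], 'y': [3, 8]}` → a = {'x': [2, 4], 'y': [3, 8]}
`b = a.copy()` → b = {'x': [2, 4], 'y': [3, 8]}
`b['z'] = [1, 2]` → b = {'x': [2, 4], 'y': [3, 8], 'z': [1, 2]}
`a['x'].append(303)` → a = {'x': [2, 4, 303], 'y': [3, 8]}; b = {'x': [2, 4, 303], 'y': [3, 8], 'z': [1, 2]}
`print(a)` → prints {'x': [2, 4, 303], 'y': [3, 8]}
`print(b)` → prints {'x': [2, 4, 303], 'y': [3, 8], 'z': [1, 2]}

Answer:
{'x': [2, 4, 303], 'y': [3, 8]}
{'x': [2, 4, 303], 'y': [3, 8], 'z': [1, 2]}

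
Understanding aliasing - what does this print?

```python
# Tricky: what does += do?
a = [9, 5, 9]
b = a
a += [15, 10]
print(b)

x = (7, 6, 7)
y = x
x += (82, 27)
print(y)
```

Key concept: += behavior differs for mutable vs immutable.
Step by step:
`a = [9, 5, 9]` → a = [9, 5, 9]
`b = a` → b = [9, 5, 9] (same object as a)
`a += [15, 10]` → a = [9, 5, 9, 15, 10] (same object as b); b = [9, 5, 9, 15, 10] (same object as a)
`print(b)` → prints [9, 5, 9, 15, 10]
`x = (7, 6, 7)` → x = (7, 6, 7)
`y = x` → y = (7, 6, 7)
`x += (82, 27)` → x = (7, 6, 7, 82, 27)
`print(y)` → prints (7, 6, 7)

Answer:
[9, 5, 9, 15, 10]
(7, 6, 7)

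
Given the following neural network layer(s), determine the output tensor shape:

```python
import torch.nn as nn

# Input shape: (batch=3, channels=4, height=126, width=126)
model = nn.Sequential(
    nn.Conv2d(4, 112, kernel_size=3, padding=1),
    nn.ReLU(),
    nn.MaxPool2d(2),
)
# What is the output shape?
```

Input: (3, 4, 126, 126) -> after Conv2d: (3, 112, 126, 126) -> after ReLU: (3, 112, 126, 126) -> Output: (3, 112, 63, 63)

Answer: (3, 112, 63, 63)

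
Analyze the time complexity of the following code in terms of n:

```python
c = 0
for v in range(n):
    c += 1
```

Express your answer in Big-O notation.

Each loop level contributes: n. Multiplying the contributions gives O(n).

Answer: O(n)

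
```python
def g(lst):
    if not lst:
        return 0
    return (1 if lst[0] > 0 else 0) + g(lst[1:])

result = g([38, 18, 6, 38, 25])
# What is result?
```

Count of positive elements in [38, 18, 6, 38, 25] = 5

Answer: 5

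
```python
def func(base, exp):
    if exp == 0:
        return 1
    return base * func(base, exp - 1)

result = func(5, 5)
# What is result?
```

func(5, 5) = 5 * 5 * 5 * 5 * 5 = 3125

Answer: 3125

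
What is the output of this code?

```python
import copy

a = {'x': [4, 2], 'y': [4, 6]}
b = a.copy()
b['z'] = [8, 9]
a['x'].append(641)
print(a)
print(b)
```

Key concept: shallow copy of dict with mutable values.
Step by step:
`a = {'x': [4, 2], 'y': [4, 6]}` → a = {'x': [4, 2], 'y': [4, 6]}
`b = a.copy()` → b = {'x': [4, 2], 'y': [4, 6]}
`b['z'] = [8, 9]` → b = {'x': [4, 2], 'y': [4, 6], 'z': [8, 9]}
`a['x'].append(641)` → a = {'x': [4, 2, 641], 'y': [4, 6]}; b = {'x': [4, 2, 641], 'y': [4, 6], 'z': [8, 9]}
`print(a)` → prints {'x': [4, 2, 641], 'y': [4, 6]}
`print(b)` → prints {'x': [4, 2, 641], 'y': [4, 6], 'z': [8, 9]}

Answer:
{'x': [4, 2, 641], 'y': [4, 6]}
{'x': [4, 2, 641], 'y': [4, 6], 'z': [8, 9]}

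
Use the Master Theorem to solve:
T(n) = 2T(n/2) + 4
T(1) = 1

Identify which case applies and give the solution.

a=2, b=2, f(n)=4. log_2(2) = 1. Since c=0 < 1, Case 1 applies: T(n) = Θ(n^log_b(a)) = O(n).

Answer: O(n) - Case 1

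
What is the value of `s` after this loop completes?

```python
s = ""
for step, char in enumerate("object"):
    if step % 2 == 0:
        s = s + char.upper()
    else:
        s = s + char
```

Uppercase even positions in 'object'
`s` takes the values: "" → "O" → "Ob" → "ObJ" → "ObJe" → "ObJeC" → "ObJeCt"

Answer: "ObJeCt"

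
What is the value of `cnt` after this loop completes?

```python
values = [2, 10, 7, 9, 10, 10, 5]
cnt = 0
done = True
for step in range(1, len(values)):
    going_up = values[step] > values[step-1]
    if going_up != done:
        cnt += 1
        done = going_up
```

Count direction changes in [2, 10, 7, 9, 10, 10, 5]
`cnt` takes the values: 0 → 1 → 2 → 3

Answer: 3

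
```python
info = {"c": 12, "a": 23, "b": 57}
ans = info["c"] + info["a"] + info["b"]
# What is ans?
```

Trace:
`info = {"c": 12, "a": 23, "b": 57}` → info = {'c': 12, 'a': 23, 'b': 57}
`ans = info["c"] + info["a"] + info["b"]` → ans = 92
So ans = 92

Answer: 92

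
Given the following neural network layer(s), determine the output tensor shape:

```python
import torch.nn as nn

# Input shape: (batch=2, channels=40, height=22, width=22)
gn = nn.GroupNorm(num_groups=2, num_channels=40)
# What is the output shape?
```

Input: (2, 40, 22, 22) -> Output: (2, 40, 22, 22)

Answer: (2, 40, 22, 22)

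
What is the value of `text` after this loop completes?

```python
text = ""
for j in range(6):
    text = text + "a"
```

Repeat 'a' 6 times
`text` takes the values: "" → "a" → "aa" → "aaa" → "aaaa" → "aaaaa" → "aaaaaa"

Answer: "aaaaaa"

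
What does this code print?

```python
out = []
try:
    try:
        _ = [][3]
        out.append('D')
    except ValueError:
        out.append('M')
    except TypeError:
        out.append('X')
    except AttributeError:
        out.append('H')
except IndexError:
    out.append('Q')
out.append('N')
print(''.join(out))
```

Execution trace: 'Q' (outer except IndexError) → 'N' (after the try/except). Output: QN

Answer: QN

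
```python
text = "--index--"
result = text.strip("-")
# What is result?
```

Trace:
`text = "--index--"` → text = '--index--'
`result = text.strip("-")` → result = 'index'
So result = 'index'

Answer: 'index'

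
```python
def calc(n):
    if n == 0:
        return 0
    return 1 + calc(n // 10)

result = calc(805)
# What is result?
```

Count of digits of 805: 3

Answer: 3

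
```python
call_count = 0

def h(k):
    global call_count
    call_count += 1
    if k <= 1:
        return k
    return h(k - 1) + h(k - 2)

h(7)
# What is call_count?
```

Calls(k) = 1 + Calls(k-1) + Calls(k-2); Calls(0)=Calls(1)=1. For k=7 this gives 41.

Answer: 41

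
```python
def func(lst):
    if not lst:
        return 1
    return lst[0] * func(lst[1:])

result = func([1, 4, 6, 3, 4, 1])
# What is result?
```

Product over [1, 4, 6, 3, 4, 1] = 1 * 4 * 6 * 3 * 4 * 1 = 288

Answer: 288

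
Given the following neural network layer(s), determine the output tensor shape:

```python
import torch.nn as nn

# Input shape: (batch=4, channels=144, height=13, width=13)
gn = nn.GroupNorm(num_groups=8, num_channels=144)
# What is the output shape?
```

Input: (4, 144, 13, 13) -> Output: (4, 144, 13, 13)

Answer: (4, 144, 13, 13)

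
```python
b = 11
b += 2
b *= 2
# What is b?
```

Trace:
`b = 11` → b = 11
`b += 2` → b = 13
`b *= 2` → b = 26
So b = 26

Answer: 26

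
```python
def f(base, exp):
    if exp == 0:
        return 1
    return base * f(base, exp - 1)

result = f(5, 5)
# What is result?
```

f(5, 5) = 5 * 5 * 5 * 5 * 5 = 3125

Answer: 3125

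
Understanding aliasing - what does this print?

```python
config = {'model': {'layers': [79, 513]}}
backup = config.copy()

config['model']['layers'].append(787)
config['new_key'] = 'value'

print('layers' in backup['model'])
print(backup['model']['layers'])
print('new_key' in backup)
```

Key concept: shallow copy gotcha with nested dict.
Step by step:
`config = {'model': {'layers': [79, 513]}}` → config = {'model': {'layers': [79, 513]}}
`backup = config.copy()` → backup = {'model': {'layers': [79, 513]}}
`config['model']['layers'].append(787)` → config = {'model': {'layers': [79, 513, 787]}}; backup = {'model': {'layers': [79, 513, 787]}}
`config['new_key'] = 'value'` → config = {'model': {'layers': [79, 513, 787]}, 'new_key': 'value'}
`print('layers' in backup['model'])` → prints True
`print(backup['model']['layers'])` → prints [79, 513, 787]
`print('new_key' in backup)` → prints False

Answer:
True
[79, 513, 787]
False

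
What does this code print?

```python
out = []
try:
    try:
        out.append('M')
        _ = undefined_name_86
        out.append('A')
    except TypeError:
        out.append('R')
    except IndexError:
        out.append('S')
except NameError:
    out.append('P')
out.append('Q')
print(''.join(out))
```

Execution trace: 'M' (inner try body) → 'P' (outer except NameError) → 'Q' (after the try/except). Output: MPQ

Answer: MPQ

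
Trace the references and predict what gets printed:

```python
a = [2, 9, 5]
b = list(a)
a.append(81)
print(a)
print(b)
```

Key concept: list() constructor creates copy.
Step by step:
`a = [2, 9, 5]` → a = [2, 9, 5]
`b = list(a)` → b = [2, 9, 5]
`a.append(81)` → a = [2, 9, 5, 81]
`print(a)` → prints [2, 9, 5, 81]
`print(b)` → prints [2, 9, 5]

Answer:
[2, 9, 5, 81]
[2, 9, 5]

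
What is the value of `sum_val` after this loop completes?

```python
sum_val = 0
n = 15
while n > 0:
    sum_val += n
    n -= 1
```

Sum 15 down to 1
`sum_val` takes the values: 0 → 15 → 29 → 42 → 54 → 65 → 75 → 84 → 92 → 99 → 105 → 110 → 114 → 117 → 119 → 120

Answer: 120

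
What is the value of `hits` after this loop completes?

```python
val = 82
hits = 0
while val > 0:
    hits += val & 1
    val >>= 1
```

Count set bits in 82 (binary: 0b1010010)
`hits` takes the values: 0 → 1 → 2 → 3

Answer: 3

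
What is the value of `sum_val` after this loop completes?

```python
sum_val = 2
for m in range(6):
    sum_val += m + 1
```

Start at 2, add 1 to 6 = 23
`sum_val` takes the values: 2 → 3 → 5 → 8 → 12 → 17 → 23

Answer: 23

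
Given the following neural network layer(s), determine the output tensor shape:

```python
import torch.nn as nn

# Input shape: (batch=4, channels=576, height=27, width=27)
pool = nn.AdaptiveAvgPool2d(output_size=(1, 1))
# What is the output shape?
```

Input: (4, 576, 27, 27) -> Output: (4, 576, 1, 1)

Answer: (4, 576, 1, 1)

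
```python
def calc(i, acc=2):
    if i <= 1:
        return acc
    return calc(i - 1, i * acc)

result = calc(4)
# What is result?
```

Accumulator trace (n, acc): (4, 2) -> (3, 8) -> (2, 24) -> (1, 48) -> return 48

Answer: 48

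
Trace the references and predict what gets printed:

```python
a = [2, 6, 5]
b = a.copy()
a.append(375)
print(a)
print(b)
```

Key concept: list.copy() creates independent copy.
Step by step:
`a = [2, 6, 5]` → a = [2, 6, 5]
`b = a.copy()` → b = [2, 6, 5]
`a.append(375)` → a = [2, 6, 5, 375]
`print(a)` → prints [2, 6, 5, 375]
`print(b)` → prints [2, 6, 5]

Answer:
[2, 6, 5, 375]
[2, 6, 5]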